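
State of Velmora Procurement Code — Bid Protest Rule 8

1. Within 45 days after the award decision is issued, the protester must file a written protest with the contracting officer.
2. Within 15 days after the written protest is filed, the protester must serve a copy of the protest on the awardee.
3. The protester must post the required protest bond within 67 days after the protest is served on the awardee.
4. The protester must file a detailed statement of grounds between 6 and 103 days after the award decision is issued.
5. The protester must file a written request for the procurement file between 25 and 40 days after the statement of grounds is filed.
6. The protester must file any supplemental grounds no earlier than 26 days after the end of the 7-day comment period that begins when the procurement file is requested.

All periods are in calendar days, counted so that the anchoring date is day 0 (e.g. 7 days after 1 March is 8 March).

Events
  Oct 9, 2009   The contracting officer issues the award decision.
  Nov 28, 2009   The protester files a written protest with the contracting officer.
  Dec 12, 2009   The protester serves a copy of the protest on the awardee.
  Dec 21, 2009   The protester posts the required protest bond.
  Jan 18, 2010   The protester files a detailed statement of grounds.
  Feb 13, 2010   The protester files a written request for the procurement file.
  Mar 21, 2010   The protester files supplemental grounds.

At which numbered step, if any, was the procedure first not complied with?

Step 1: 45 days after Oct 9, 2009 (when the award decision is issued) is Nov 23, 2009; done Nov 28, 2009 — 5 days late.

Step 1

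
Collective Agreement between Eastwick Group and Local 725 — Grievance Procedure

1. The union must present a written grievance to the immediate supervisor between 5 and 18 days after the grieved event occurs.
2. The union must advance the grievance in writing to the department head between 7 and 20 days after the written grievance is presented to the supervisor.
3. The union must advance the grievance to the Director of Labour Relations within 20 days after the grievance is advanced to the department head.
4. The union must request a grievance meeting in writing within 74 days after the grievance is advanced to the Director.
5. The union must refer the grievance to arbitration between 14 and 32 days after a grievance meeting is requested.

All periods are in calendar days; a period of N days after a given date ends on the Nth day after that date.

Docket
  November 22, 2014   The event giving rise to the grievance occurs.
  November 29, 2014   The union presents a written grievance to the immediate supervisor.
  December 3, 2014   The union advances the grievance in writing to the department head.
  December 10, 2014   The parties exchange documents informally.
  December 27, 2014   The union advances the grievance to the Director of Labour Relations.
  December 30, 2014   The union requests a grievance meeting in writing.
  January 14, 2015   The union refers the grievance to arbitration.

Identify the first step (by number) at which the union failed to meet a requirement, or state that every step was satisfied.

Step 1: the window is 5–18 days after November 22, 2014 (when the grieved event occurs), so November 27, 2014 through December 10, 2014; done November 29, 2014 — within the window.
Step 2: the window is 7–20 days after November 29, 2014 (when the written grievance is presented to the supervisor), so December 6, 2014 through December 19, 2014; December 3, 2014 is 3 days too early.
No need to go further; step 2 was not satisfied.

Step 2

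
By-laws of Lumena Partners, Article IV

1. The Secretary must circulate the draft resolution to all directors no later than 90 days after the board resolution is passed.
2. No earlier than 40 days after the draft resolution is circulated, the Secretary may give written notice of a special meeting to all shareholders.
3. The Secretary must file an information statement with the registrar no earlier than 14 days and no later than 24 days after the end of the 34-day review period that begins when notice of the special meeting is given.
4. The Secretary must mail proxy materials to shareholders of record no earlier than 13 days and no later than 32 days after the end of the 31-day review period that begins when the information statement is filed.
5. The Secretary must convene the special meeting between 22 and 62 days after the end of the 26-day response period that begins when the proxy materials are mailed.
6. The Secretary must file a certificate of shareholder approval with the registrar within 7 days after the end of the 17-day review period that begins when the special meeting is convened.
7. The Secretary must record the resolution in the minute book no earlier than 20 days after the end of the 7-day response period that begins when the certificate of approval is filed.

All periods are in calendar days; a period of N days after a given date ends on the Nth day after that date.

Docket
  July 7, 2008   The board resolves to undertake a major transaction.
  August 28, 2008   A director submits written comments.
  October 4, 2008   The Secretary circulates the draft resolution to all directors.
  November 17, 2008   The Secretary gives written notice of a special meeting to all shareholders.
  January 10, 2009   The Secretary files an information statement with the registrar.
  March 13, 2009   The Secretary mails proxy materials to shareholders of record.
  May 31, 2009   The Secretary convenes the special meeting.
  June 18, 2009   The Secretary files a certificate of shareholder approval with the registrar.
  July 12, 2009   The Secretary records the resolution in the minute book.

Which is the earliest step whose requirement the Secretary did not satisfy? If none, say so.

Step 7

(1) due by July 7, 2008 + 90 days = October 5, 2008; done October 4, 2008 — timely.
(2) permitted from October 4, 2008 + 40 days = November 13, 2008 onward; done November 17, 2008, after the minimum wait.
(3) the permitted window runs from December 21, 2008 + 14 = January 4, 2009 to December 21, 2008 + 24 = January 14, 2009; done January 10, 2009, which is between those dates.
(4) the permitted window runs from February 10, 2009 + 13 = February 23, 2009 to February 10, 2009 + 32 = March 14, 2009; done March 13, 2009, which is between those dates.
(5) the permitted window runs from April 8, 2009 + 22 = April 30, 2009 to April 8, 2009 + 62 = June 9, 2009; done May 31, 2009, which is between those dates.
(6) due by June 17, 2009 + 7 days = June 24, 2009; completed June 18, 2009, before the deadline.
(7) permitted from June 25, 2009 + 20 days = July 15, 2009 onward; done July 12, 2009 — 3 days too early.
The analysis stops there.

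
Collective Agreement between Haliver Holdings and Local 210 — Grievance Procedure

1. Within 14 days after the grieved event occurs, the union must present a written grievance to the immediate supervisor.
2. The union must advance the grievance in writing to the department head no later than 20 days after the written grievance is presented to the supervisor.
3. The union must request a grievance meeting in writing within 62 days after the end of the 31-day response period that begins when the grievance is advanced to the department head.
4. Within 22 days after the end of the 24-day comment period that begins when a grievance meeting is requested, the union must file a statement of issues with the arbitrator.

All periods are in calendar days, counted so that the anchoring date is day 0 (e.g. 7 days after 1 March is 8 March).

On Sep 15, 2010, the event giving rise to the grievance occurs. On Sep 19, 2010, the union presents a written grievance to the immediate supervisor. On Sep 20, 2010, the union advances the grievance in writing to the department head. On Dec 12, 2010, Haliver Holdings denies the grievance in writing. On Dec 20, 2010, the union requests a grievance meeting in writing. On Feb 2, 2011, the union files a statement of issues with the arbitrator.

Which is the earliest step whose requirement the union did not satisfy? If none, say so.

None — every step was satisfied

(1) due by Sep 15, 2010 + 14 days = Sep 29, 2010; completed Sep 19, 2010, before the deadline.
(2) due by Sep 19, 2010 + 20 days = Oct 9, 2010; Sep 20, 2010 is within that limit.
(3) due by Oct 21, 2010 + 62 days = Dec 22, 2010; Dec 20, 2010 is within that limit.
(4) due by Jan 13, 2011 + 22 days = Feb 4, 2011; Feb 2, 2011 is within that limit.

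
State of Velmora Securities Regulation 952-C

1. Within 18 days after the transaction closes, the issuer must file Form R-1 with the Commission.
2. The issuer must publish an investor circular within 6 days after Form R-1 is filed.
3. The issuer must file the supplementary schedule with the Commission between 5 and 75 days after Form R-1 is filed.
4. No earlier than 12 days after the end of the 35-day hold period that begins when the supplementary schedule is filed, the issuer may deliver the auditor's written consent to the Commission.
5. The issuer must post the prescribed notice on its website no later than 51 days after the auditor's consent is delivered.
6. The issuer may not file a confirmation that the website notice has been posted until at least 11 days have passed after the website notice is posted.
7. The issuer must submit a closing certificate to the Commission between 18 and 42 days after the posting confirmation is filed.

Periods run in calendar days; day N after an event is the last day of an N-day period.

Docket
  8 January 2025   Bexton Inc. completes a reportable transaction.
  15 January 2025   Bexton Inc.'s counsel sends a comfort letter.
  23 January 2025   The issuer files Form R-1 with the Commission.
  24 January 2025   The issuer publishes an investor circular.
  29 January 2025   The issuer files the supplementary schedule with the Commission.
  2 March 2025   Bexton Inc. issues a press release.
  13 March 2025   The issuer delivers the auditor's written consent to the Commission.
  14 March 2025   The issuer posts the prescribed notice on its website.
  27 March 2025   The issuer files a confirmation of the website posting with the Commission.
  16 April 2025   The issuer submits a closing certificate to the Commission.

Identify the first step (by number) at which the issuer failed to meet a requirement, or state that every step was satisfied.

Step 4

Step 1: 18 days after 8 January 2025 (when the transaction closes) is 26 January 2025; 23 January 2025 is within that limit.
Step 2: 6 days after 23 January 2025 (when Form R-1 is filed) is 29 January 2025; completed 24 January 2025, before the deadline.
Step 3: the window is 5–75 days after 23 January 2025 (when Form R-1 is filed), so 28 January 2025 through 8 April 2025; done 29 January 2025 — within the window.
Step 4: the earliest permitted date is 12 days after 5 March 2025 (end of the 35-day hold period, which began when the supplementary schedule is filed on 29 January 2025), i.e. 17 March 2025; done 13 March 2025 — 4 days too early.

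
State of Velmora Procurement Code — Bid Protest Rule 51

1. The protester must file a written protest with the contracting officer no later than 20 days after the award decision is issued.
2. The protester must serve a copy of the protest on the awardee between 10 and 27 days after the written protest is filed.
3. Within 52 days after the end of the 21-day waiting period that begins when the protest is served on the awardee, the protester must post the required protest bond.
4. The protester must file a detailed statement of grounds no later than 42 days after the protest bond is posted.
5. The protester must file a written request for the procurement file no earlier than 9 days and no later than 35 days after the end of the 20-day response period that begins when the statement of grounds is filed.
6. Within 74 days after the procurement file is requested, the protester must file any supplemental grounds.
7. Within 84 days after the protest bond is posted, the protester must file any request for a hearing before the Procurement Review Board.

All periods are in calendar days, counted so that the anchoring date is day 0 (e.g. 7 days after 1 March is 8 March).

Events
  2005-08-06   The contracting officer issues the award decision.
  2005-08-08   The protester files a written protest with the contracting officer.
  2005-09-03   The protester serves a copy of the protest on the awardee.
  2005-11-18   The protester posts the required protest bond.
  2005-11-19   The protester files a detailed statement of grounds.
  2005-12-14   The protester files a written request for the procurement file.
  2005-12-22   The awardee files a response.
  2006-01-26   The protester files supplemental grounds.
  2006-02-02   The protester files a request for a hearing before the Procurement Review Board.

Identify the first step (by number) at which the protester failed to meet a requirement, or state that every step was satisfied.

Step 1 — counting 20 days from 2005-08-06 (when the award decision is issued) gives a deadline of 2005-08-26; done 2005-08-08 — timely.
Step 2 — 10 and 27 days from 2005-08-08 (when the written protest is filed) are 2005-08-18 and 2005-09-04 respectively; done 2005-09-03, which is between those dates.
Step 3 — counting 52 days from 2005-09-24 (end of the 21-day waiting period, which began when the protest is served on the awardee on 2005-09-03) gives a deadline of 2005-11-15; not done until 2005-11-18, 3 days after the deadline.
The analysis stops there.

Step 3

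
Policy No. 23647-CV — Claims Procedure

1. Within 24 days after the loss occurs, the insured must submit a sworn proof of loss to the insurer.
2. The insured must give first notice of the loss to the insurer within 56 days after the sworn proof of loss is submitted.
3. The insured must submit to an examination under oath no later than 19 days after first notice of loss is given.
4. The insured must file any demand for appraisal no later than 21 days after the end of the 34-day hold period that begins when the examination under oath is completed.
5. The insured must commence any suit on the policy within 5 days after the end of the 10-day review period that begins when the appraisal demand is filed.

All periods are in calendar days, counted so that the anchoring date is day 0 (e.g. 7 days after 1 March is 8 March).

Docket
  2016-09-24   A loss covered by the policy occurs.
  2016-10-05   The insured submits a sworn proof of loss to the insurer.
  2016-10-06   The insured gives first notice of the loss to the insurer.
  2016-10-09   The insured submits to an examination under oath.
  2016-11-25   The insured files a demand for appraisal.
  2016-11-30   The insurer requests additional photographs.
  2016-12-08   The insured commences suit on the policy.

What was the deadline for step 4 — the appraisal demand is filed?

The examination under oath is completed on 2016-10-09; the 34-day hold period therefore ends 2016-11-12, and step 4 runs from that date. 21 days after 2016-11-12 is 2016-12-03.

2016-12-03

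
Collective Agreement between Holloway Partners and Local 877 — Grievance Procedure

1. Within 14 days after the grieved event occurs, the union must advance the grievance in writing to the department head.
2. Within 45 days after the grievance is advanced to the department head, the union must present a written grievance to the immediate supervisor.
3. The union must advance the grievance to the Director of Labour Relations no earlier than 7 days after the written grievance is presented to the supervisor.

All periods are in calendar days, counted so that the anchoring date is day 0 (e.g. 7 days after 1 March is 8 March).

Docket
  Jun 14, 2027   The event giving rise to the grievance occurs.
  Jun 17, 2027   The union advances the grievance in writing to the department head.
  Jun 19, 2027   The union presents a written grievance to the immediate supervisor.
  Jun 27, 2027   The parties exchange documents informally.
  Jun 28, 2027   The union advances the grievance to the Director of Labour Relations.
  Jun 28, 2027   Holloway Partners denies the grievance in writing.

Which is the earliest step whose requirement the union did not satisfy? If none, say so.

None — every step was satisfied

(1) due by Jun 14, 2027 + 14 days = Jun 28, 2027; done Jun 17, 2027 — timely.
(2) due by Jun 17, 2027 + 45 days = Aug 1, 2027; Jun 19, 2027 is within that limit.
(3) permitted from Jun 19, 2027 + 7 days = Jun 26, 2027 onward; done Jun 28, 2027, after the minimum wait.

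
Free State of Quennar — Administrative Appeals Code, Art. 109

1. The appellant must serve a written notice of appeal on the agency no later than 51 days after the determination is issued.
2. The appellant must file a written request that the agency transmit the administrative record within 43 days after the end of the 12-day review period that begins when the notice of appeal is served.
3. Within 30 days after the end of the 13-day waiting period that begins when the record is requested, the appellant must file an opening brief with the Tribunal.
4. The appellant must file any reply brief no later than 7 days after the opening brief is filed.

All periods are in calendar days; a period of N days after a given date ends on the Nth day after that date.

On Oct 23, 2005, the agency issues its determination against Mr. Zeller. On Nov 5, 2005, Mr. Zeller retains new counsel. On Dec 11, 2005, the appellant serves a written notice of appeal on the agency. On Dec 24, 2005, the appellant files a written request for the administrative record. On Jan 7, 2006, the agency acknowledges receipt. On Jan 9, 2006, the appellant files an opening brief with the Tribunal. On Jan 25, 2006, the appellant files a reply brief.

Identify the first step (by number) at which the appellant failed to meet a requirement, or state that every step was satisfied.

Step 4

Step 1: 51 days after Oct 23, 2005 (when the determination is issued) is Dec 13, 2005; Dec 11, 2005 is within that limit.
Step 2: 43 days after Dec 23, 2005 (end of the 12-day review period, which began when the notice of appeal is served on Dec 11, 2005) is Feb 4, 2006; done Dec 24, 2005 — timely.
Step 3: 30 days after Jan 6, 2006 (end of the 13-day waiting period, which began when the record is requested on Dec 24, 2005) is Feb 5, 2006; Jan 9, 2006 is within that limit.
Step 4: 7 days after Jan 9, 2006 (when the opening brief is filed) is Jan 16, 2006; done Jan 25, 2006 — 9 days late.
No need to go further; step 4 was not satisfied.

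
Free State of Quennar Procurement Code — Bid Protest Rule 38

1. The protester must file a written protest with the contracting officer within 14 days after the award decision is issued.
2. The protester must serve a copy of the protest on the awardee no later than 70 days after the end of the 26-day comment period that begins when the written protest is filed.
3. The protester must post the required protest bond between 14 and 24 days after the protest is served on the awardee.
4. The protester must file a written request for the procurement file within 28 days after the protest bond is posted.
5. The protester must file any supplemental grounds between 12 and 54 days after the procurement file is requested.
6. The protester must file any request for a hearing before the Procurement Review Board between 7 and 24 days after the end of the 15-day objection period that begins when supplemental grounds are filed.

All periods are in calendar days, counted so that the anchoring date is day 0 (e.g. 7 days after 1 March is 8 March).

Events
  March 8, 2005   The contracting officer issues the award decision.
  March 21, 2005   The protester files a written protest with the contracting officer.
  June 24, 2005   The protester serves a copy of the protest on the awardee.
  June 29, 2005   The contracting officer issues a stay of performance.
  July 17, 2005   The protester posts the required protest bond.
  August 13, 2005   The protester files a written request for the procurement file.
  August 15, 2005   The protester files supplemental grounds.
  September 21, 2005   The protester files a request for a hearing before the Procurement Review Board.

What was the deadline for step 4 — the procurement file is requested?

Step 4 runs from July 17, 2005, when the protest bond is posted. 28 days after July 17, 2005 is August 14, 2005.

August 14, 2005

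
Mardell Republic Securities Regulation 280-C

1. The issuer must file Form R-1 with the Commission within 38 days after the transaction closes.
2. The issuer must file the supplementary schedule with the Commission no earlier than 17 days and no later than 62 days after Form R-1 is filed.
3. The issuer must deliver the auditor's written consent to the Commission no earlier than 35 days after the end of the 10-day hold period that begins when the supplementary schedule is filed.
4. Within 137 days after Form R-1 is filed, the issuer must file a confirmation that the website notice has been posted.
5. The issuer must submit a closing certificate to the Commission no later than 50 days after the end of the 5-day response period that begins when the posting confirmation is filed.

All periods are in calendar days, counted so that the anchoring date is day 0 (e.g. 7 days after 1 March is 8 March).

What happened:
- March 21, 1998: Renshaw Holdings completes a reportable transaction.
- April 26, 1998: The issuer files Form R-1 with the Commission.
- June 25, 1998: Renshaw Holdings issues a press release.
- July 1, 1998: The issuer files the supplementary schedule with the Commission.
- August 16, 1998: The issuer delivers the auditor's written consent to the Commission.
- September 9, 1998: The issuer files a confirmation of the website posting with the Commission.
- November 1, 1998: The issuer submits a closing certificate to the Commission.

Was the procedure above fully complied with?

Step 1: 38 days after March 21, 1998 (when the transaction closes) is April 28, 1998; completed April 26, 1998, before the deadline.
Step 2: the window is 17–62 days after April 26, 1998 (when Form R-1 is filed), so May 13, 1998 through June 27, 1998; July 1, 1998 is 4 days past the end of the window.
That is the first point of non-compliance.

No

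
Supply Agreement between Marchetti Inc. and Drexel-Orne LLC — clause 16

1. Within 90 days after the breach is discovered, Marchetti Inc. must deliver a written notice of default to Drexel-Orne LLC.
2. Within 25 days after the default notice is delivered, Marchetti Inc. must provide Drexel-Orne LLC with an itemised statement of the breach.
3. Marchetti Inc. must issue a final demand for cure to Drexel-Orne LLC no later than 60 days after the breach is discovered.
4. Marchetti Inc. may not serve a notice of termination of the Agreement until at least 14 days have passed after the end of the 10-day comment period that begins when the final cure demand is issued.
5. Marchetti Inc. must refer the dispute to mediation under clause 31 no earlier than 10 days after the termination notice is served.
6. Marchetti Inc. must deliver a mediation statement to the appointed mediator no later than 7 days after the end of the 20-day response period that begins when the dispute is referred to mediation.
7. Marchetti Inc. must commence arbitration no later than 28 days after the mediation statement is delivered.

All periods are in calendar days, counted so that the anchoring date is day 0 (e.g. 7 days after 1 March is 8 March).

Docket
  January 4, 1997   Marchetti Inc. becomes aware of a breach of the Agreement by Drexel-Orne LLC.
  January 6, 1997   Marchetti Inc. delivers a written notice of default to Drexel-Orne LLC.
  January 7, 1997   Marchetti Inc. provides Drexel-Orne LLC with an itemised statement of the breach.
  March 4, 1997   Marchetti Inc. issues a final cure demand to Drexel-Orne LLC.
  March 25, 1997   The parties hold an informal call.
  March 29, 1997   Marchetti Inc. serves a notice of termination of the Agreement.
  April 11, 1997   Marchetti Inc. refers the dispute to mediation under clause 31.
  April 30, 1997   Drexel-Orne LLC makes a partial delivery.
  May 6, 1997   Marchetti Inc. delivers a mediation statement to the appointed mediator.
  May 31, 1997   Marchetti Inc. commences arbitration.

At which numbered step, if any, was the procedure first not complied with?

Step 1 — counting 90 days from January 4, 1997 (when the breach is discovered) gives a deadline of April 4, 1997; January 6, 1997 is within that limit.
Step 2 — counting 25 days from January 6, 1997 (when the default notice is delivered) gives a deadline of January 31, 1997; January 7, 1997 is within that limit.
Step 3 — counting 60 days from January 4, 1997 (when the breach is discovered) gives a deadline of March 5, 1997; done March 4, 1997 — timely.
Step 4 — must wait 14 days from March 14, 1997 (end of the 10-day comment period, which began when the final cure demand is issued on March 4, 1997), so not before March 28, 1997; done March 29, 1997, after the minimum wait.
Step 5 — must wait 10 days from March 29, 1997 (when the termination notice is served), so not before April 8, 1997; done April 11, 1997 — permitted.
Step 6 — counting 7 days from May 1, 1997 (end of the 20-day response period, which began when the dispute is referred to mediation on April 11, 1997) gives a deadline of May 8, 1997; done May 6, 1997 — timely.
Step 7 — counting 28 days from May 6, 1997 (when the mediation statement is delivered) gives a deadline of June 3, 1997; completed May 31, 1997, before the deadline.

None — every step was satisfied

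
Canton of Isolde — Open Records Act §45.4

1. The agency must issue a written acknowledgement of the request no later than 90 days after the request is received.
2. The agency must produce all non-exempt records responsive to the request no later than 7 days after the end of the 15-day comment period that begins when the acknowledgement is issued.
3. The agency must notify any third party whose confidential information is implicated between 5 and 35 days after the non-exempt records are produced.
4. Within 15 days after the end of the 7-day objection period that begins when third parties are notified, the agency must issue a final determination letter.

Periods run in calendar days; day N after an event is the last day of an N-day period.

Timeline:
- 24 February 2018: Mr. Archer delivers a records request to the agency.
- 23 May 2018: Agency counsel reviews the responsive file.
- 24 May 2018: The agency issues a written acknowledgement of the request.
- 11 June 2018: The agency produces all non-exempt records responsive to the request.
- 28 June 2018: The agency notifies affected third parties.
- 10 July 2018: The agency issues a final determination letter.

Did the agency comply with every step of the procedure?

Step 1: 90 days after 24 February 2018 (when the request is received) is 25 May 2018; 24 May 2018 is within that limit.
Step 2: 7 days after 8 June 2018 (end of the 15-day comment period, which began when the acknowledgement is issued on 24 May 2018) is 15 June 2018; completed 11 June 2018, before the deadline.
Step 3: the window is 5–35 days after 11 June 2018 (when the non-exempt records are produced), so 16 June 2018 through 16 July 2018; done 28 June 2018, which is between those dates.
Step 4: 15 days after 5 July 2018 (end of the 7-day objection period, which began when third parties are notified on 28 June 2018) is 20 July 2018; done 10 July 2018 — timely.

Yes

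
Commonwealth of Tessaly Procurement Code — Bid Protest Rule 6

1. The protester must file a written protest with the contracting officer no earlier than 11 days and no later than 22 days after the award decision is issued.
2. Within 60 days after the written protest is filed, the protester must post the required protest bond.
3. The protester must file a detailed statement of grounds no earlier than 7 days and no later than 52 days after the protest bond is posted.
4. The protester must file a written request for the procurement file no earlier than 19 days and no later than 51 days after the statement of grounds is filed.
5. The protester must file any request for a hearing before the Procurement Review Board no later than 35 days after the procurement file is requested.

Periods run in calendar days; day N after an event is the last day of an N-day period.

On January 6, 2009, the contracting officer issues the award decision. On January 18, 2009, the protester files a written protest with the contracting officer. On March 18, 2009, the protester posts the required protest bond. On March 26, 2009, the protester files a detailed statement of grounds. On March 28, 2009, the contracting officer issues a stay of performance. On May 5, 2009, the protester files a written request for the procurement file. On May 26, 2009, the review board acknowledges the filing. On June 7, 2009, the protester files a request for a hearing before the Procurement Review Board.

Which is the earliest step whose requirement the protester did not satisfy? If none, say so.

None — every step was satisfied

Step 1 — 11 and 22 days from January 6, 2009 (when the award decision is issued) are January 17, 2009 and January 28, 2009 respectively; January 18, 2009 falls inside that range.
Step 2 — counting 60 days from January 18, 2009 (when the written protest is filed) gives a deadline of March 19, 2009; March 18, 2009 is within that limit.
Step 3 — 7 and 52 days from March 18, 2009 (when the protest bond is posted) are March 25, 2009 and May 9, 2009 respectively; done March 26, 2009, which is between those dates.
Step 4 — 19 and 51 days from March 26, 2009 (when the statement of grounds is filed) are April 14, 2009 and May 16, 2009 respectively; May 5, 2009 falls inside that range.
Step 5 — counting 35 days from May 5, 2009 (when the procurement file is requested) gives a deadline of June 9, 2009; done June 7, 2009 — timely.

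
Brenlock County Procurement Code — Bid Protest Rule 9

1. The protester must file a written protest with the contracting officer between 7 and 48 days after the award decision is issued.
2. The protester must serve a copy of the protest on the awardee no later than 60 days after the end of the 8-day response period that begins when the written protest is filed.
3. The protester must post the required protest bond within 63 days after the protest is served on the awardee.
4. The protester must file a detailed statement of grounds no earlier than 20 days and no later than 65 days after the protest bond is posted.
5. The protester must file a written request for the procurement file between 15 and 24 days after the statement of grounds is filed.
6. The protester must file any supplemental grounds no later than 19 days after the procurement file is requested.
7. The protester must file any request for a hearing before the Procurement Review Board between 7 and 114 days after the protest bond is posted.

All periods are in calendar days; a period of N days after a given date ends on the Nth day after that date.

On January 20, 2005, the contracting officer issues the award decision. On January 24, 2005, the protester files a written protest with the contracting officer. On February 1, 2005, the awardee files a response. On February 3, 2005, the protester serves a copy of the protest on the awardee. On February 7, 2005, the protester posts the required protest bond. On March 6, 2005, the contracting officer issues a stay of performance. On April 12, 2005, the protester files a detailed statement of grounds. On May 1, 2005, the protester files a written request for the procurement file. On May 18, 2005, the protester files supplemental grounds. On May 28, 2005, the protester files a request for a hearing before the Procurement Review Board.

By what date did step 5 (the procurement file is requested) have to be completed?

Step 5 runs from April 12, 2005, when the statement of grounds is filed. The window is 15–24 days after April 12, 2005; it closes on May 6, 2005.

May 6, 2005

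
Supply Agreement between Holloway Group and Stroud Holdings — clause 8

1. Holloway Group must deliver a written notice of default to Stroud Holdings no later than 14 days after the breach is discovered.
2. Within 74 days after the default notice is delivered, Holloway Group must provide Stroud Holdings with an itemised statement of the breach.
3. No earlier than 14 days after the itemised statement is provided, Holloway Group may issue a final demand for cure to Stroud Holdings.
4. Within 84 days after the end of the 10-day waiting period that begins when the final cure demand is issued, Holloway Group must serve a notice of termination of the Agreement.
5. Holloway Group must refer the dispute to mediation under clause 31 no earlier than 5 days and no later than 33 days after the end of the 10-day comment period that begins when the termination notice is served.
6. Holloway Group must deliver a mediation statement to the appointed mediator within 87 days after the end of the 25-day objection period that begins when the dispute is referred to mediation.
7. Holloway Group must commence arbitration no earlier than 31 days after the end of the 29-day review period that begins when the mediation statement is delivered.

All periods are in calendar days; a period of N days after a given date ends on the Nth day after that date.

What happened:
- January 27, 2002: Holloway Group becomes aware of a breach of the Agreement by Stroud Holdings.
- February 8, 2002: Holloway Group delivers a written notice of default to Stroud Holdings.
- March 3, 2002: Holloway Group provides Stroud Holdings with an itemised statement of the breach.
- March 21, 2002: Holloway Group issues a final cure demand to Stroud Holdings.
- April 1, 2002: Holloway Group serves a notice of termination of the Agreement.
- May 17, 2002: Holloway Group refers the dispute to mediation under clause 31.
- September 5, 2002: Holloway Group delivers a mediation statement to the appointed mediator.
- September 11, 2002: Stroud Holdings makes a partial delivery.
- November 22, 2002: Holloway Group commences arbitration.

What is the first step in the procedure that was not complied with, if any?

(1) due by January 27, 2002 + 14 days = February 10, 2002; completed February 8, 2002, before the deadline.
(2) due by February 8, 2002 + 74 days = April 23, 2002; done March 3, 2002 — timely.
(3) permitted from March 3, 2002 + 14 days = March 17, 2002 onward; March 21, 2002 is on or after that date.
(4) due by March 31, 2002 + 84 days = June 23, 2002; April 1, 2002 is within that limit.
(5) the permitted window runs from April 11, 2002 + 5 = April 16, 2002 to April 11, 2002 + 33 = May 14, 2002; May 17, 2002 is 3 days past the end of the window.
No need to go further; step 5 was not satisfied.

Step 5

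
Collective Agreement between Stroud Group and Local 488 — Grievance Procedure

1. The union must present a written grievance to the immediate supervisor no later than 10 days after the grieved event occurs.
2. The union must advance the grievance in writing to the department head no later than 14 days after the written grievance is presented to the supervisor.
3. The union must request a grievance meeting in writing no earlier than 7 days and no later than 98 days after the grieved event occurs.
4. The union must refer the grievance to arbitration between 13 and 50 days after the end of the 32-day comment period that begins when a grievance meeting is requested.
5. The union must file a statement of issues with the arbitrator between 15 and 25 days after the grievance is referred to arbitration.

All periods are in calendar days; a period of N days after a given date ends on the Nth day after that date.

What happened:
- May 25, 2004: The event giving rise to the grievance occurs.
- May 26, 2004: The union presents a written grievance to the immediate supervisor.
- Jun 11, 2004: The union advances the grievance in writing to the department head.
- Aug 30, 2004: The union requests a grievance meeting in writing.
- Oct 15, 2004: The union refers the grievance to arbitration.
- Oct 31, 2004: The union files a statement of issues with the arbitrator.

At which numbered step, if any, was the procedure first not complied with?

Step 1 — counting 10 days from May 25, 2004 (when the grieved event occurs) gives a deadline of Jun 4, 2004; completed May 26, 2004, before the deadline.
Step 2 — counting 14 days from May 26, 2004 (when the written grievance is presented to the supervisor) gives a deadline of Jun 9, 2004; Jun 11, 2004 misses that deadline by 2 days.

Step 2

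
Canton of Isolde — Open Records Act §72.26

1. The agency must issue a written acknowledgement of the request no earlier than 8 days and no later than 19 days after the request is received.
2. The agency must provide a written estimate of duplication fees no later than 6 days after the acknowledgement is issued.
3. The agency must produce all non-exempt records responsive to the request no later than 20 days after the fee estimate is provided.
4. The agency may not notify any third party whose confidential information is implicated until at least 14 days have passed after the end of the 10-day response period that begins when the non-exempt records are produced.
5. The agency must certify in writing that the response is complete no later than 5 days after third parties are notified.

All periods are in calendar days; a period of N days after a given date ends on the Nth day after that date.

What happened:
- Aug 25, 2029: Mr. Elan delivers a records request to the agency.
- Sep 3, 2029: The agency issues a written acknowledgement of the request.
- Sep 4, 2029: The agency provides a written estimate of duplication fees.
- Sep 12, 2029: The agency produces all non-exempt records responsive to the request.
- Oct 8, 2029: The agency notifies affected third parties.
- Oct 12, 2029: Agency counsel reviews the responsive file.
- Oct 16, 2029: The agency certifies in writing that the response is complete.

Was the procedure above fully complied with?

(1) the permitted window runs from Aug 25, 2029 + 8 = Sep 2, 2029 to Aug 25, 2029 + 19 = Sep 13, 2029; Sep 3, 2029 falls inside that range.
(2) due by Sep 3, 2029 + 6 days = Sep 9, 2029; Sep 4, 2029 is within that limit.
(3) due by Sep 4, 2029 + 20 days = Sep 24, 2029; completed Sep 12, 2029, before the deadline.
(4) permitted from Sep 22, 2029 + 14 days = Oct 6, 2029 onward; Oct 8, 2029 is on or after that date.
(5) due by Oct 8, 2029 + 5 days = Oct 13, 2029; Oct 16, 2029 misses that deadline by 3 days.
The procedure was therefore not followed at step 5.

No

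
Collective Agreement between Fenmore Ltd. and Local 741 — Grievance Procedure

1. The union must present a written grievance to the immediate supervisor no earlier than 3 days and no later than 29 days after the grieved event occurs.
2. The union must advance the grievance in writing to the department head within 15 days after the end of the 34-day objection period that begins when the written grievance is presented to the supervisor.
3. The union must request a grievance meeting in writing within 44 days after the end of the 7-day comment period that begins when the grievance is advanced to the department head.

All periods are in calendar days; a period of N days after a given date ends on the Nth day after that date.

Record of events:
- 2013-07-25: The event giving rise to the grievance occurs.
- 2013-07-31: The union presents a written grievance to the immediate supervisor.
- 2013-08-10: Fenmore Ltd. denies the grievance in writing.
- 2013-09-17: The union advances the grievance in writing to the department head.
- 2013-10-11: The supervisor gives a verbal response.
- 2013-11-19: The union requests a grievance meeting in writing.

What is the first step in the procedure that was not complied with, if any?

Step 3

Step 1: the window is 3–29 days after 2013-07-25 (when the grieved event occurs), so 2013-07-28 through 2013-08-23; done 2013-07-31 — within the window.
Step 2: 15 days after 2013-09-03 (end of the 34-day objection period, which began when the written grievance is presented to the supervisor on 2013-07-31) is 2013-09-18; completed 2013-09-17, before the deadline.
Step 3: 44 days after 2013-09-24 (end of the 7-day comment period, which began when the grievance is advanced to the department head on 2013-09-17) is 2013-11-07; done 2013-11-19 — 12 days late.
That is the first point of non-compliance.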